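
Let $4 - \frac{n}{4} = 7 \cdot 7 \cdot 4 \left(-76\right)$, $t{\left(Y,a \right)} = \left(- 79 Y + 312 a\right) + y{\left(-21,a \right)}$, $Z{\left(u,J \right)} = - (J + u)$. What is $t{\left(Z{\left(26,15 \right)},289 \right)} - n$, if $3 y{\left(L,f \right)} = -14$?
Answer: $\frac{101407}{3} \approx 33802.0$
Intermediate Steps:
$y{\left(L,f \right)} = - \frac{14}{3}$ ($y{\left(L,f \right)} = \frac{1}{3} \left(-14\right) = - \frac{14}{3}$)
$Z{\left(u,J \right)} = - J - u$
$t{\left(Y,a \right)} = - \frac{14}{3} - 79 Y + 312 a$ ($t{\left(Y,a \right)} = \left(- 79 Y + 312 a\right) - \frac{14}{3} = - \frac{14}{3} - 79 Y + 312 a$)
$n = 59600$ ($n = 16 - 4 \cdot 7 \cdot 7 \cdot 4 \left(-76\right) = 16 - 4 \cdot 49 \cdot 4 \left(-76\right) = 16 - 4 \cdot 196 \left(-76\right) = 16 - -59584 = 16 + 59584 = 59600$)
$t{\left(Z{\left(26,15 \right)},289 \right)} - n = \left(- \frac{14}{3} - 79 \left(\left(-1\right) 15 - 26\right) + 312 \cdot 289\right) - 59600 = \left(- \frac{14}{3} - 79 \left(-15 - 26\right) + 90168\right) - 59600 = \left(- \frac{14}{3} - -3239 + 90168\right) - 59600 = \left(- \frac{14}{3} + 3239 + 90168\right) - 59600 = \frac{280207}{3} - 59600 = \frac{101407}{3}$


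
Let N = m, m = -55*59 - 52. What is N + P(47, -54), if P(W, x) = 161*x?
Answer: -11991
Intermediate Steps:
m = -3297 (m = -3245 - 52 = -3297)
N = -3297
N + P(47, -54) = -3297 + 161*(-54) = -3297 - 8694 = -11991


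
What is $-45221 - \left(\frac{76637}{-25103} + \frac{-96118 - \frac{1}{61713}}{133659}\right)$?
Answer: $- \frac{9362771554908054337}{207062041955301} \approx -45217.0$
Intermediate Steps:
$-45221 - \left(\frac{76637}{-25103} + \frac{-96118 - \frac{1}{61713}}{133659}\right) = -45221 - \left(76637 \left(- \frac{1}{25103}\right) + \left(-96118 - \frac{1}{61713}\right) \frac{1}{133659}\right) = -45221 - \left(- \frac{76637}{25103} + \left(-96118 - \frac{1}{61713}\right) \frac{1}{133659}\right) = -45221 - \left(- \frac{76637}{25103} - \frac{5931730135}{8248497867}\right) = -45221 - - \frac{781044352612184}{207062041955301} = -45221 + \frac{781044352612184}{207062041955301} = - \frac{9362771554908054337}{207062041955301}$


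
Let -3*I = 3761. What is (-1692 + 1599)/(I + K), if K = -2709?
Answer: 279/11888 ≈ 0.023469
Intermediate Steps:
I = -3761/3 (I = -⅓*3761 = -3761/3 ≈ -1253.7)
(-1692 + 1599)/(I + K) = (-1692 + 1599)/(-3761/3 - 2709) = -93/(-11888/3) = -93*(-3/11888) = 279/11888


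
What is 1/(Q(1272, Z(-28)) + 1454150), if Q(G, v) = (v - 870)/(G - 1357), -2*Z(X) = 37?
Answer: 170/247207277 ≈ 6.8768e-7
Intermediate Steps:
Z(X) = -37/2 (Z(X) = -1/2*37 = -37/2)
Q(G, v) = (-870 + v)/(-1357 + G)
1/(Q(1272, Z(-28)) + 1454150) = 1/((-870 - 37/2)/(-1357 + 1272) + 1454150) = 1/(-1777/2/(-85) + 1454150) = 1/(-1/85*(-1777/2) + 1454150) = 1/(1777/170 + 1454150) = 1/(247207277/170) = 170/247207277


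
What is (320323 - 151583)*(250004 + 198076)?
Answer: 75609019200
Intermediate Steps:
(320323 - 151583)*(250004 + 198076) = 168740*448080 = 75609019200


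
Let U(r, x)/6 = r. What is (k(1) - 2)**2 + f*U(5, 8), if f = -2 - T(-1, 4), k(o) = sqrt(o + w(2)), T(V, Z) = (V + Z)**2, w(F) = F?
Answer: -330 + (2 - sqrt(3))**2 ≈ -329.93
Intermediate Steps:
U(r, x) = 6*r
k(o) = sqrt(2 + o) (k(o) = sqrt(o + 2) = sqrt(2 + o))
f = -11 (f = -2 - (-1 + 4)**2 = -2 - 1*3**2 = -2 - 1*9 = -2 - 9 = -11)
(k(1) - 2)**2 + f*U(5, 8) = (sqrt(2 + 1) - 2)**2 - 66*5 = (sqrt(3) - 2)**2 - 11*30 = (-2 + sqrt(3))**2 - 330 = -330 + (-2 + sqrt(3))**2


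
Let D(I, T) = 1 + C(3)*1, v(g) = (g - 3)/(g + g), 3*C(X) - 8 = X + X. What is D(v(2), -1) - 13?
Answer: -22/3 ≈ -7.3333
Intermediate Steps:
C(X) = 8/3 + 2*X/3 (C(X) = 8/3 + (X + X)/3 = 8/3 + (2*X)/3 = 8/3 + 2*X/3)
v(g) = (-3 + g)/(2*g) (v(g) = (-3 + g)/((2*g)) = (-3 + g)*(1/(2*g)) = (-3 + g)/(2*g))
D(I, T) = 17/3 (D(I, T) = 1 + (8/3 + (⅔)*3)*1 = 1 + (8/3 + 2)*1 = 1 + (14/3)*1 = 1 + 14/3 = 17/3)
D(v(2), -1) - 13 = 17/3 - 13 = -22/3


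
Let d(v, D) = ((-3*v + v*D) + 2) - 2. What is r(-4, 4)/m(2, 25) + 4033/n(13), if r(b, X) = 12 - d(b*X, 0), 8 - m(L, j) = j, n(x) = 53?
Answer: 70469/901 ≈ 78.212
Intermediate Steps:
m(L, j) = 8 - j
d(v, D) = -3*v + D*v (d(v, D) = ((-3*v + D*v) + 2) - 2 = (2 - 3*v + D*v) - 2 = -3*v + D*v)
r(b, X) = 12 + 3*X*b (r(b, X) = 12 - b*X*(-3 + 0) = 12 - X*b*(-3) = 12 - (-3)*X*b = 12 + 3*X*b)
r(-4, 4)/m(2, 25) + 4033/n(13) = (12 + 3*4*(-4))/(8 - 1*25) + 4033/53 = (12 - 48)/(8 - 25) + 4033*(1/53) = -36/(-17) + 4033/53 = -36*(-1/17) + 4033/53 = 36/17 + 4033/53 = 70469/901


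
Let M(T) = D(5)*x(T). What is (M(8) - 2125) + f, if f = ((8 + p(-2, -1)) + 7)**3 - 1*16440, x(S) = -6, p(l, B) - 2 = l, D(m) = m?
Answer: -15220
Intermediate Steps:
p(l, B) = 2 + l
M(T) = -30 (M(T) = 5*(-6) = -30)
f = -13065 (f = ((8 + (2 - 2)) + 7)**3 - 1*16440 = ((8 + 0) + 7)**3 - 16440 = (8 + 7)**3 - 16440 = 15**3 - 16440 = 3375 - 16440 = -13065)
(M(8) - 2125) + f = (-30 - 2125) - 13065 = -2155 - 13065 = -15220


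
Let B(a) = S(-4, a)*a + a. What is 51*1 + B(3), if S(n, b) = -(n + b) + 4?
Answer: 69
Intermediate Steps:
S(n, b) = 4 - b - n (S(n, b) = -(b + n) + 4 = (-b - n) + 4 = 4 - b - n)
B(a) = a + a*(8 - a) (B(a) = (4 - a - 1*(-4))*a + a = (4 - a + 4)*a + a = (8 - a)*a + a = a*(8 - a) + a = a + a*(8 - a))
51*1 + B(3) = 51*1 + 3*(9 - 1*3) = 51 + 3*(9 - 3) = 51 + 3*6 = 51 + 18 = 69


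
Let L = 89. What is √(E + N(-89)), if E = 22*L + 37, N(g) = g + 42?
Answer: 2*√487 ≈ 44.136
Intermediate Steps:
N(g) = 42 + g
E = 1995 (E = 22*89 + 37 = 1958 + 37 = 1995)
√(E + N(-89)) = √(1995 + (42 - 89)) = √(1995 - 47) = √1948 = 2*√487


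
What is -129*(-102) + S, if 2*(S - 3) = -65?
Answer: 26257/2 ≈ 13129.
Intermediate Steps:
S = -59/2 (S = 3 + (½)*(-65) = 3 - 65/2 = -59/2 ≈ -29.500)
-129*(-102) + S = -129*(-102) - 59/2 = 13158 - 59/2 = 26257/2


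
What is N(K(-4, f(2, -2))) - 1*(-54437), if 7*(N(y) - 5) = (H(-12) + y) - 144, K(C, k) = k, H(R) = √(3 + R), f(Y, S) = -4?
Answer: 380946/7 + 3*I/7 ≈ 54421.0 + 0.42857*I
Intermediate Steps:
N(y) = -109/7 + y/7 + 3*I/7 (N(y) = 5 + ((√(3 - 12) + y) - 144)/7 = 5 + ((√(-9) + y) - 144)/7 = 5 + ((3*I + y) - 144)/7 = 5 + ((y + 3*I) - 144)/7 = 5 + (-144 + y + 3*I)/7 = 5 + (-144/7 + y/7 + 3*I/7) = -109/7 + y/7 + 3*I/7)
N(K(-4, f(2, -2))) - 1*(-54437) = (-109/7 + (⅐)*(-4) + 3*I/7) - 1*(-54437) = (-109/7 - 4/7 + 3*I/7) + 54437 = (-113/7 + 3*I/7) + 54437 = 380946/7 + 3*I/7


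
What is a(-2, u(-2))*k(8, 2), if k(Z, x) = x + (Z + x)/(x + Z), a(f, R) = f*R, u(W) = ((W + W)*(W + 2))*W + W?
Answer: 12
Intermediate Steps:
u(W) = W + 2*W**2*(2 + W) (u(W) = ((2*W)*(2 + W))*W + W = (2*W*(2 + W))*W + W = 2*W**2*(2 + W) + W = W + 2*W**2*(2 + W))
a(f, R) = R*f
k(Z, x) = 1 + x (k(Z, x) = x + (Z + x)/(Z + x) = x + 1 = 1 + x)
a(-2, u(-2))*k(8, 2) = (-2*(1 + 2*(-2)**2 + 4*(-2))*(-2))*(1 + 2) = (-2*(1 + 2*4 - 8)*(-2))*3 = (-2*(1 + 8 - 8)*(-2))*3 = (-2*1*(-2))*3 = -2*(-2)*3 = 4*3 = 12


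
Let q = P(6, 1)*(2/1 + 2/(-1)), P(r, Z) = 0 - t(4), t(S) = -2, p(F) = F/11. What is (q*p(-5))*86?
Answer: 0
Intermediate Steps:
p(F) = F/11 (p(F) = F*(1/11) = F/11)
P(r, Z) = 2 (P(r, Z) = 0 - 1*(-2) = 0 + 2 = 2)
q = 0 (q = 2*(2/1 + 2/(-1)) = 2*(2*1 + 2*(-1)) = 2*(2 - 2) = 2*0 = 0)
(q*p(-5))*86 = (0*((1/11)*(-5)))*86 = (0*(-5/11))*86 = 0*86 = 0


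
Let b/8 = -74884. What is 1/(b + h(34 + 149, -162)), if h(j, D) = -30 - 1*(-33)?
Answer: -1/599069 ≈ -1.6693e-6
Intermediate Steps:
b = -599072 (b = 8*(-74884) = -599072)
h(j, D) = 3 (h(j, D) = -30 + 33 = 3)
1/(b + h(34 + 149, -162)) = 1/(-599072 + 3) = 1/(-599069) = -1/599069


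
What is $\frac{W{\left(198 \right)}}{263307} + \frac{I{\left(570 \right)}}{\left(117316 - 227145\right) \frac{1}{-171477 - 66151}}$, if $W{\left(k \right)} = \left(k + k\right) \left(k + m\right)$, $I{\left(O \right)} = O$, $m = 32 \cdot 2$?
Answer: $\frac{1081084575216}{876325591} \approx 1233.7$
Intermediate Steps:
$m = 64$
$W{\left(k \right)} = 2 k \left(64 + k\right)$ ($W{\left(k \right)} = \left(k + k\right) \left(k + 64\right) = 2 k \left(64 + k\right)$)
$\frac{W{\left(198 \right)}}{263307} + \frac{I{\left(570 \right)}}{\left(117316 - 227145\right) \frac{1}{-171477 - 66151}} = \frac{2 \cdot 198 \left(64 + 198\right)}{263307} + \frac{570}{\left(117316 - 227145\right) \frac{1}{-171477 - 66151}} = 2 \cdot 198 \cdot 262 \cdot \frac{1}{263307} + \frac{570}{\left(-109829\right) \frac{1}{-237628}} = 103752 \cdot \frac{1}{263307} + \frac{570}{\left(-109829\right) \left(- \frac{1}{237628}\right)} = \frac{3144}{7979} + \frac{570}{\frac{109829}{237628}} = \frac{3144}{7979} + 570 \cdot \frac{237628}{109829} = \frac{3144}{7979} + \frac{135447960}{109829} = \frac{1081084575216}{876325591}$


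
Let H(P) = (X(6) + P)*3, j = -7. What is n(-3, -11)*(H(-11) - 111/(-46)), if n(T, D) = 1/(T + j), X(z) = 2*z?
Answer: -249/460 ≈ -0.54130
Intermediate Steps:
n(T, D) = 1/(-7 + T) (n(T, D) = 1/(T - 7) = 1/(-7 + T))
H(P) = 36 + 3*P (H(P) = (2*6 + P)*3 = (12 + P)*3 = 36 + 3*P)
n(-3, -11)*(H(-11) - 111/(-46)) = ((36 + 3*(-11)) - 111/(-46))/(-7 - 3) = ((36 - 33) - 111*(-1/46))/(-10) = -(3 + 111/46)/10 = -1/10*249/46 = -249/460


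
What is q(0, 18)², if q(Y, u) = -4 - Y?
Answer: 16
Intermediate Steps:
q(0, 18)² = (-4 - 1*0)² = (-4 + 0)² = (-4)² = 16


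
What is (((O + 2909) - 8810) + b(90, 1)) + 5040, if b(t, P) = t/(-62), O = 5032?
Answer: 129256/31 ≈ 4169.5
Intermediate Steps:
b(t, P) = -t/62 (b(t, P) = t*(-1/62) = -t/62)
(((O + 2909) - 8810) + b(90, 1)) + 5040 = (((5032 + 2909) - 8810) - 1/62*90) + 5040 = ((7941 - 8810) - 45/31) + 5040 = (-869 - 45/31) + 5040 = -26984/31 + 5040 = 129256/31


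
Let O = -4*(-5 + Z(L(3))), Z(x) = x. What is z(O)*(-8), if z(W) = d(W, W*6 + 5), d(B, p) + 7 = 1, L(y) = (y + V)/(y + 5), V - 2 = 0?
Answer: 48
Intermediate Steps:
V = 2 (V = 2 + 0 = 2)
L(y) = (2 + y)/(5 + y) (L(y) = (y + 2)/(y + 5) = (2 + y)/(5 + y))
d(B, p) = -6 (d(B, p) = -7 + 1 = -6)
O = 35/2 (O = -4*(-5 + (2 + 3)/(5 + 3)) = -4*(-5 + 5/8) = -4*(-35/8) = 35/2 ≈ 17.500)
z(W) = -6
z(O)*(-8) = -6*(-8) = 48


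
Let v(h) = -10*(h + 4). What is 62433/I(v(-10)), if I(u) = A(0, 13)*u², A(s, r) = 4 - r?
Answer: -6937/3600 ≈ -1.9269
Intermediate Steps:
v(h) = -40 - 10*h (v(h) = -10*(4 + h) = -40 - 10*h)
I(u) = -9*u² (I(u) = (4 - 1*13)*u² = (4 - 13)*u² = -9*u²)
62433/I(v(-10)) = 62433/((-9*(-40 - 10*(-10))²)) = 62433/((-9*(-40 + 100)²)) = 62433/((-9*60²)) = 62433/((-9*3600)) = 62433/(-32400) = 62433*(-1/32400) = -6937/3600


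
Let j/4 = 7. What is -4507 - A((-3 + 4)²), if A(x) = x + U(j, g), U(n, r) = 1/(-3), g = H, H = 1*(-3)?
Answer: -13523/3 ≈ -4507.7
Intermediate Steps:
H = -3
g = -3
j = 28 (j = 4*7 = 28)
U(n, r) = -⅓
A(x) = -⅓ + x (A(x) = x - ⅓ = -⅓ + x)
-4507 - A((-3 + 4)²) = -4507 - (-⅓ + (-3 + 4)²) = -4507 - (-⅓ + 1²) = -4507 - (-⅓ + 1) = -4507 - 1*⅔ = -4507 - ⅔ = -13523/3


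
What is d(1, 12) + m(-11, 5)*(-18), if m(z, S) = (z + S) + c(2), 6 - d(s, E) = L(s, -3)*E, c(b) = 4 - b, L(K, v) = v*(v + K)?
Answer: 6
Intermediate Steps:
L(K, v) = v*(K + v)
d(s, E) = 6 - E*(9 - 3*s) (d(s, E) = 6 - (-3*(s - 3))*E = 6 - (-3*(-3 + s))*E = 6 - (9 - 3*s)*E = 6 - E*(9 - 3*s))
m(z, S) = 2 + S + z (m(z, S) = (z + S) + (4 - 1*2) = (S + z) + (4 - 2) = (S + z) + 2 = 2 + S + z)
d(1, 12) + m(-11, 5)*(-18) = (6 + 3*12*(-3 + 1)) + (2 + 5 - 11)*(-18) = (6 + 3*12*(-2)) - 4*(-18) = (6 - 72) + 72 = -66 + 72 = 6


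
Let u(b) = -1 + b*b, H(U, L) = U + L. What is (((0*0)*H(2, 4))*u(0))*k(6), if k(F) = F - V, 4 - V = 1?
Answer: 0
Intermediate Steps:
V = 3 (V = 4 - 1*1 = 4 - 1 = 3)
H(U, L) = L + U
u(b) = -1 + b²
k(F) = -3 + F (k(F) = F - 1*3 = F - 3 = -3 + F)
(((0*0)*H(2, 4))*u(0))*k(6) = (((0*0)*(4 + 2))*(-1 + 0²))*(-3 + 6) = ((0*6)*(-1 + 0))*3 = (0*(-1))*3 = 0*3 = 0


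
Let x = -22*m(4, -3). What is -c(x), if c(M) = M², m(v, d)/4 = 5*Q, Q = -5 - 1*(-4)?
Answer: -193600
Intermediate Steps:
Q = -1 (Q = -5 + 4 = -1)
m(v, d) = -20 (m(v, d) = 4*(5*(-1)) = 4*(-5) = -20)
x = 440 (x = -22*(-20) = 440)
-c(x) = -1*440² = -1*193600 = -193600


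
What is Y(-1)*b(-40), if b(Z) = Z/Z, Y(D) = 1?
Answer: 1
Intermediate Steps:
b(Z) = 1
Y(-1)*b(-40) = 1*1 = 1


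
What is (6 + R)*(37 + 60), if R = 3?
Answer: 873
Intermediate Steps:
(6 + R)*(37 + 60) = (6 + 3)*(37 + 60) = 9*97 = 873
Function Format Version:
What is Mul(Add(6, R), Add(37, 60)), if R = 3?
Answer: 873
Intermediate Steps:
Mul(Add(6, R), Add(37, 60)) = Mul(Add(6, 3), Add(37, 60)) = Mul(9, 97) = 873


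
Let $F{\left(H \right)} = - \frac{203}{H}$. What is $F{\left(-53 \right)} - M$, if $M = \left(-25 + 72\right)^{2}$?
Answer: $- \frac{116874}{53} \approx -2205.2$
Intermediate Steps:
$M = 2209$ ($M = 47^{2} = 2209$)
$F{\left(-53 \right)} - M = - \frac{203}{-53} - 2209 = \left(-203\right) \left(- \frac{1}{53}\right) - 2209 = \frac{203}{53} - 2209 = - \frac{116874}{53}$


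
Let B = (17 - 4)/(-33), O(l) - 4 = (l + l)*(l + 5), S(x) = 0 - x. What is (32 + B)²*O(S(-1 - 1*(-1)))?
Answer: 4351396/1089 ≈ 3995.8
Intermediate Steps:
S(x) = -x
O(l) = 4 + 2*l*(5 + l) (O(l) = 4 + (l + l)*(l + 5) = 4 + (2*l)*(5 + l) = 4 + 2*l*(5 + l))
B = -13/33 (B = 13*(-1/33) = -13/33 ≈ -0.39394)
(32 + B)²*O(S(-1 - 1*(-1))) = (32 - 13/33)²*(4 + 2*(-(-1 - 1*(-1)))² + 10*(-(-1 - 1*(-1)))) = (1043/33)²*(4 + 2*(-(-1 + 1))² + 10*(-(-1 + 1))) = 1087849*(4 + 2*(-1*0)² + 10*(-1*0))/1089 = 1087849*(4 + 2*0² + 10*0)/1089 = 1087849*(4 + 2*0 + 0)/1089 = 1087849*(4 + 0 + 0)/1089 = (1087849/1089)*4 = 4351396/1089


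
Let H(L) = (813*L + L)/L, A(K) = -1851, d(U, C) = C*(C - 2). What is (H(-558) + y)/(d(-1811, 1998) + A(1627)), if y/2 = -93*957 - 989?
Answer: -59722/1328719 ≈ -0.044947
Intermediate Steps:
d(U, C) = C*(-2 + C)
y = -179980 (y = 2*(-93*957 - 989) = 2*(-89001 - 989) = 2*(-89990) = -179980)
H(L) = 814 (H(L) = (814*L)/L = 814)
(H(-558) + y)/(d(-1811, 1998) + A(1627)) = (814 - 179980)/(1998*(-2 + 1998) - 1851) = -179166/(1998*1996 - 1851) = -179166/(3988008 - 1851) = -179166/3986157 = -179166*1/3986157 = -59722/1328719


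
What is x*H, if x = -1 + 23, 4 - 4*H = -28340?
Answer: 155892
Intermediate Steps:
H = 7086 (H = 1 - ¼*(-28340) = 1 + 7085 = 7086)
x = 22
x*H = 22*7086 = 155892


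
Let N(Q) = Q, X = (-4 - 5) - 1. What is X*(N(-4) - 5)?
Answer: 90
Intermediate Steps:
X = -10 (X = -9 - 1 = -10)
X*(N(-4) - 5) = -10*(-4 - 5) = -10*(-9) = 90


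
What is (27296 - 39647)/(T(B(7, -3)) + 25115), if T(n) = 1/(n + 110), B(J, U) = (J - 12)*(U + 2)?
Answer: -473455/962742 ≈ -0.49178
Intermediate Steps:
B(J, U) = (-12 + J)*(2 + U)
T(n) = 1/(110 + n)
(27296 - 39647)/(T(B(7, -3)) + 25115) = (27296 - 39647)/(1/(110 + (-24 - 12*(-3) + 2*7 + 7*(-3))) + 25115) = -12351/(1/(110 + (-24 + 36 + 14 - 21)) + 25115) = -12351/(1/(110 + 5) + 25115) = -12351/(1/115 + 25115) = -12351/2888226/115 = -12351*115/2888226 = -473455/962742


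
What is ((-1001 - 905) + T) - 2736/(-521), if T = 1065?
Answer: -435425/521 ≈ -835.75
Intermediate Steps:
((-1001 - 905) + T) - 2736/(-521) = ((-1001 - 905) + 1065) - 2736/(-521) = (-1906 + 1065) - 2736*(-1/521) = -841 + 2736/521 = -435425/521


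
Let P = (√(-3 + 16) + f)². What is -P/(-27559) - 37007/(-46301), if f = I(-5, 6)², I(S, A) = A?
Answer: 154354846/182287037 + 72*√13/27559 ≈ 0.85619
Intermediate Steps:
f = 36 (f = 6² = 36)
P = (36 + √13)² (P = (√(-3 + 16) + 36)² = (√13 + 36)² = (36 + √13)² ≈ 1568.6)
-P/(-27559) - 37007/(-46301) = -(36 + √13)²/(-27559) - 37007/(-46301) = -(36 + √13)²*(-1/27559) - 37007*(-1/46301) = (36 + √13)²/27559 + 37007/46301 = 37007/46301 + (36 + √13)²/27559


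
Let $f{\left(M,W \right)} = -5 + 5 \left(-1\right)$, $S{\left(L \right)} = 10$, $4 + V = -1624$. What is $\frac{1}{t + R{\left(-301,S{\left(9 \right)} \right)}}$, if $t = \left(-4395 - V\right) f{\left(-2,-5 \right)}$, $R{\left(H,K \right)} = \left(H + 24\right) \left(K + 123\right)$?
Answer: $- \frac{1}{9171} \approx -0.00010904$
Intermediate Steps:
$V = -1628$ ($V = -4 - 1624 = -1628$)
$f{\left(M,W \right)} = -10$ ($f{\left(M,W \right)} = -5 - 5 = -10$)
$R{\left(H,K \right)} = \left(24 + H\right) \left(123 + K\right)$
$t = 27670$ ($t = \left(-4395 - -1628\right) \left(-10\right) = \left(-4395 + 1628\right) \left(-10\right) = \left(-2767\right) \left(-10\right) = 27670$)
$\frac{1}{t + R{\left(-301,S{\left(9 \right)} \right)}} = \frac{1}{27670 + \left(2952 + 24 \cdot 10 + 123 \left(-301\right) - 3010\right)} = \frac{1}{27670 + \left(2952 + 240 - 37023 - 3010\right)} = \frac{1}{27670 - 36841} = \frac{1}{-9171} = - \frac{1}{9171}$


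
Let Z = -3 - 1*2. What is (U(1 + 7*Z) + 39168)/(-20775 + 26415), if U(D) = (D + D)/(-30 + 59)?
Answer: 283951/40890 ≈ 6.9443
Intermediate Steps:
Z = -5 (Z = -3 - 2 = -5)
U(D) = 2*D/29 (U(D) = (2*D)/29 = (2*D)*(1/29) = 2*D/29)
(U(1 + 7*Z) + 39168)/(-20775 + 26415) = (2*(1 + 7*(-5))/29 + 39168)/(-20775 + 26415) = (2*(1 - 35)/29 + 39168)/5640 = ((2/29)*(-34) + 39168)*(1/5640) = (-68/29 + 39168)*(1/5640) = (1135804/29)*(1/5640) = 283951/40890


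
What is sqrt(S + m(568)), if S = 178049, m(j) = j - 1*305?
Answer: 2*sqrt(44578) ≈ 422.27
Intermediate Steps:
m(j) = -305 + j (m(j) = j - 305 = -305 + j)
sqrt(S + m(568)) = sqrt(178049 + (-305 + 568)) = sqrt(178049 + 263) = sqrt(178312) = 2*sqrt(44578)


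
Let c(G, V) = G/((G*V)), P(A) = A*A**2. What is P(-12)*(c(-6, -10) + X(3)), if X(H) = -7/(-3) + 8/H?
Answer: -42336/5 ≈ -8467.2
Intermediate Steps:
P(A) = A**3
c(G, V) = 1/V (c(G, V) = G*(1/(G*V)) = 1/V)
X(H) = 7/3 + 8/H (X(H) = -7*(-1/3) + 8/H = 7/3 + 8/H)
P(-12)*(c(-6, -10) + X(3)) = (-12)**3*(1/(-10) + (7/3 + 8/3)) = -1728*(-1/10 + (7/3 + 8*(1/3))) = -1728*(-1/10 + (7/3 + 8/3)) = -1728*(-1/10 + 5) = -1728*49/10 = -42336/5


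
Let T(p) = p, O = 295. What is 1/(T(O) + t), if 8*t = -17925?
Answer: -8/15565 ≈ -0.00051397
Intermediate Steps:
t = -17925/8 (t = (⅛)*(-17925) = -17925/8 ≈ -2240.6)
1/(T(O) + t) = 1/(295 - 17925/8) = 1/(-15565/8) = -8/15565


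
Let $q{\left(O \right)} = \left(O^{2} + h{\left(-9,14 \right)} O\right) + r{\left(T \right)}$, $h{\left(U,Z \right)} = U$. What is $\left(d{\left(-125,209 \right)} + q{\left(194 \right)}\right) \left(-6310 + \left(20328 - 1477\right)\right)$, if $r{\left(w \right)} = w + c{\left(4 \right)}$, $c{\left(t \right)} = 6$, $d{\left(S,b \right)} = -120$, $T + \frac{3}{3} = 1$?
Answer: $448666816$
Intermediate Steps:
$T = 0$ ($T = -1 + 1 = 0$)
$r{\left(w \right)} = 6 + w$ ($r{\left(w \right)} = w + 6 = 6 + w$)
$q{\left(O \right)} = 6 + O^{2} - 9 O$ ($q{\left(O \right)} = \left(O^{2} - 9 O\right) + \left(6 + 0\right) = \left(O^{2} - 9 O\right) + 6 = 6 + O^{2} - 9 O$)
$\left(d{\left(-125,209 \right)} + q{\left(194 \right)}\right) \left(-6310 + \left(20328 - 1477\right)\right) = \left(-120 + \left(6 + 194^{2} - 1746\right)\right) \left(-6310 + \left(20328 - 1477\right)\right) = \left(-120 + \left(6 + 37636 - 1746\right)\right) \left(-6310 + 18851\right) = \left(-120 + 35896\right) 12541 = 35776 \cdot 12541 = 448666816$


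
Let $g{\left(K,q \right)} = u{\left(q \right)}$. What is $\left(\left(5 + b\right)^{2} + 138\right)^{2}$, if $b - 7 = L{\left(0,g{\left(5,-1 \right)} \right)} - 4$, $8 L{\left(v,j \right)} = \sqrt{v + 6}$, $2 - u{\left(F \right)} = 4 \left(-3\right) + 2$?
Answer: $\frac{41846665}{1024} + \frac{6467 \sqrt{6}}{8} \approx 42846.0$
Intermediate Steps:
$u{\left(F \right)} = 12$ ($u{\left(F \right)} = 2 - \left(4 \left(-3\right) + 2\right) = 2 - \left(-12 + 2\right) = 2 - -10 = 2 + 10 = 12$)
$g{\left(K,q \right)} = 12$
$L{\left(v,j \right)} = \frac{\sqrt{6 + v}}{8}$ ($L{\left(v,j \right)} = \frac{\sqrt{v + 6}}{8} = \frac{\sqrt{6 + v}}{8}$)
$b = 3 + \frac{\sqrt{6}}{8}$ ($b = 7 - \left(4 - \frac{\sqrt{6 + 0}}{8}\right) = 7 - \left(4 - \frac{\sqrt{6}}{8}\right) = 3 + \frac{\sqrt{6}}{8} \approx 3.3062$)
$\left(\left(5 + b\right)^{2} + 138\right)^{2} = \left(\left(5 + \left(3 + \frac{\sqrt{6}}{8}\right)\right)^{2} + 138\right)^{2} = \left(\left(8 + \frac{\sqrt{6}}{8}\right)^{2} + 138\right)^{2} = \left(138 + \left(8 + \frac{\sqrt{6}}{8}\right)^{2}\right)^{2}$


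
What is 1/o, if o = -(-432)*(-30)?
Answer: -1/12960 ≈ -7.7161e-5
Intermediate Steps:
o = -12960 (o = -18*720 = -12960)
1/o = 1/(-12960) = -1/12960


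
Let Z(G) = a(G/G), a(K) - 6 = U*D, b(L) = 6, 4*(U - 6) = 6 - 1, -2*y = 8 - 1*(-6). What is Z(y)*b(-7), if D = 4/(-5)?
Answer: 6/5 ≈ 1.2000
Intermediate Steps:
y = -7 (y = -(8 - 1*(-6))/2 = -(8 + 6)/2 = -½*14 = -7)
U = 29/4 (U = 6 + (6 - 1)/4 = 6 + (¼)*5 = 6 + 5/4 = 29/4 ≈ 7.2500)
D = -⅘ (D = 4*(-⅕) = -⅘ ≈ -0.80000)
a(K) = ⅕ (a(K) = 6 + (29/4)*(-⅘) = 6 - 29/5 = ⅕)
Z(G) = ⅕
Z(y)*b(-7) = (⅕)*6 = 6/5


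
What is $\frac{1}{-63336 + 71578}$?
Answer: $\frac{1}{8242} \approx 0.00012133$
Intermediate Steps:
$\frac{1}{-63336 + 71578} = \frac{1}{8242}$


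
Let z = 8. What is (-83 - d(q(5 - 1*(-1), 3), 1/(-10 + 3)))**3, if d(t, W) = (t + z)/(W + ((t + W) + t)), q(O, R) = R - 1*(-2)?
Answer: -188625440375/314432 ≈ -5.9989e+5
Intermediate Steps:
q(O, R) = 2 + R (q(O, R) = R + 2 = 2 + R)
d(t, W) = (8 + t)/(2*W + 2*t) (d(t, W) = (t + 8)/(W + ((t + W) + t)) = (8 + t)/(W + ((W + t) + t)) = (8 + t)/(W + (W + 2*t)) = (8 + t)/(2*W + 2*t))
(-83 - d(q(5 - 1*(-1), 3), 1/(-10 + 3)))**3 = (-83 - (4 + (2 + 3)/2)/(1/(-10 + 3) + (2 + 3)))**3 = (-83 - (4 + (1/2)*5)/(1/(-7) + 5))**3 = (-83 - (4 + 5/2)/(-1/7 + 5))**3 = (-83 - 13/(34/7*2))**3 = (-83 - 7*13/(34*2))**3 = (-83 - 1*91/68)**3 = (-83 - 91/68)**3 = (-5735/68)**3 = -188625440375/314432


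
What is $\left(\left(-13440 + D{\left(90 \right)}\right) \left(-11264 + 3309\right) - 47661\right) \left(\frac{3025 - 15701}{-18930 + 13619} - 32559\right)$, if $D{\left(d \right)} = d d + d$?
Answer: $- \frac{7213052733695397}{5311} \approx -1.3581 \cdot 10^{12}$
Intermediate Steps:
$D{\left(d \right)} = d + d^{2}$ ($D{\left(d \right)} = d^{2} + d = d + d^{2}$)
$\left(\left(-13440 + D{\left(90 \right)}\right) \left(-11264 + 3309\right) - 47661\right) \left(\frac{3025 - 15701}{-18930 + 13619} - 32559\right) = \left(\left(-13440 + 90 \left(1 + 90\right)\right) \left(-11264 + 3309\right) - 47661\right) \left(\frac{3025 - 15701}{-18930 + 13619} - 32559\right) = \left(\left(-13440 + 90 \cdot 91\right) \left(-7955\right) - 47661\right) \left(- \frac{12676}{-5311} - 32559\right) = \left(\left(-13440 + 8190\right) \left(-7955\right) - 47661\right) \left(\left(-12676\right) \left(- \frac{1}{5311}\right) - 32559\right) = \left(\left(-5250\right) \left(-7955\right) - 47661\right) \left(\frac{12676}{5311} - 32559\right) = \left(41763750 - 47661\right) \left(- \frac{172908173}{5311}\right) = 41716089 \left(- \frac{172908173}{5311}\right) = - \frac{7213052733695397}{5311}$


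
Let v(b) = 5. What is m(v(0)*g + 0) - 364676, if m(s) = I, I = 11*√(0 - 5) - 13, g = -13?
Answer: -364689 + 11*I*√5 ≈ -3.6469e+5 + 24.597*I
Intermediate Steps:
I = -13 + 11*I*√5 (I = 11*√(-5) - 13 = 11*(I*√5) - 13 = 11*I*√5 - 13 = -13 + 11*I*√5 ≈ -13.0 + 24.597*I)
m(s) = -13 + 11*I*√5
m(v(0)*g + 0) - 364676 = (-13 + 11*I*√5) - 364676 = -364689 + 11*I*√5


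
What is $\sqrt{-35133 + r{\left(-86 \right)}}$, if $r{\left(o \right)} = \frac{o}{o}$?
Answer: $2 i \sqrt{8783} \approx 187.44 i$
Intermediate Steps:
$r{\left(o \right)} = 1$
$\sqrt{-35133 + r{\left(-86 \right)}} = \sqrt{-35133 + 1} = \sqrt{-35132} = 2 i \sqrt{8783}$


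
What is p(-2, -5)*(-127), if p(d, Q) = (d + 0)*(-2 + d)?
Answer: -1016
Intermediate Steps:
p(d, Q) = d*(-2 + d)
p(-2, -5)*(-127) = -2*(-2 - 2)*(-127) = -2*(-4)*(-127) = 8*(-127) = -1016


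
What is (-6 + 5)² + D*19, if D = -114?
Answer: -2165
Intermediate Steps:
(-6 + 5)² + D*19 = (-6 + 5)² - 114*19 = (-1)² - 2166 = 1 - 2166 = -2165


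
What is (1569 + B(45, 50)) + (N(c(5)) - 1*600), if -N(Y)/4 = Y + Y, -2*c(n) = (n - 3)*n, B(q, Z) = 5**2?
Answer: 1034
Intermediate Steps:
B(q, Z) = 25
c(n) = -n*(-3 + n)/2 (c(n) = -(n - 3)*n/2 = -(-3 + n)*n/2 = -n*(-3 + n)/2)
N(Y) = -8*Y (N(Y) = -4*(Y + Y) = -8*Y)
(1569 + B(45, 50)) + (N(c(5)) - 1*600) = (1569 + 25) + (-4*5*(3 - 1*5) - 1*600) = 1594 + (-4*5*(3 - 5) - 600) = 1594 + (-4*5*(-2) - 600) = 1594 + (-8*(-5) - 600) = 1594 + (40 - 600) = 1594 - 560 = 1034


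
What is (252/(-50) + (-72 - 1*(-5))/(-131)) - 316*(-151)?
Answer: 156255069/3275 ≈ 47712.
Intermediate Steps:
(252/(-50) + (-72 - 1*(-5))/(-131)) - 316*(-151) = (252*(-1/50) + (-72 + 5)*(-1/131)) + 47716 = (-126/25 - 67*(-1/131)) + 47716 = (-126/25 + 67/131) + 47716 = -14831/3275 + 47716 = 156255069/3275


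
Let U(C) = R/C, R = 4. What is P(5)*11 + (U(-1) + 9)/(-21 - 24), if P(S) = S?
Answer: 494/9 ≈ 54.889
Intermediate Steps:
U(C) = 4/C
P(5)*11 + (U(-1) + 9)/(-21 - 24) = 5*11 + (4/(-1) + 9)/(-21 - 24) = 55 + (4*(-1) + 9)/(-45) = 55 + (-4 + 9)*(-1/45) = 55 + 5*(-1/45) = 55 - ⅑ = 494/9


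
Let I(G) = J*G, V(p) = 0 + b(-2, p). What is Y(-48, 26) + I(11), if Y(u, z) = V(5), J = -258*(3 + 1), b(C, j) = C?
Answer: -11354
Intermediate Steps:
J = -1032 (J = -258*4 = -43*24 = -1032)
V(p) = -2 (V(p) = 0 - 2 = -2)
Y(u, z) = -2
I(G) = -1032*G
Y(-48, 26) + I(11) = -2 - 1032*11 = -2 - 11352 = -11354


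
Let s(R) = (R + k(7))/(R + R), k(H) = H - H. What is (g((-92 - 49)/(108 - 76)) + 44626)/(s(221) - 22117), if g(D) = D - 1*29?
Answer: -1426963/707728 ≈ -2.0163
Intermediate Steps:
k(H) = 0
g(D) = -29 + D (g(D) = D - 29 = -29 + D)
s(R) = ½ (s(R) = (R + 0)/(R + R) = R/((2*R)) = R*(1/(2*R)) = ½)
(g((-92 - 49)/(108 - 76)) + 44626)/(s(221) - 22117) = ((-29 + (-92 - 49)/(108 - 76)) + 44626)/(½ - 22117) = ((-29 - 141/32) + 44626)/(-44233/2) = ((-29 - 141*1/32) + 44626)*(-2/44233) = ((-29 - 141/32) + 44626)*(-2/44233) = (-1069/32 + 44626)*(-2/44233) = (1426963/32)*(-2/44233) = -1426963/707728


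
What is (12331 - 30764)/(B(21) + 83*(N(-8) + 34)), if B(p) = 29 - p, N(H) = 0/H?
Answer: -18433/2830 ≈ -6.5134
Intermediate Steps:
N(H) = 0
(12331 - 30764)/(B(21) + 83*(N(-8) + 34)) = (12331 - 30764)/((29 - 1*21) + 83*(0 + 34)) = -18433/((29 - 21) + 83*34) = -18433/(8 + 2822) = -18433/2830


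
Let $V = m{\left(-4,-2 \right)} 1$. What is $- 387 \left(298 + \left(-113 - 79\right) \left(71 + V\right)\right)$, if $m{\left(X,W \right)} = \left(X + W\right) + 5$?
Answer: $5085954$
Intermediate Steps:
$m{\left(X,W \right)} = 5 + W + X$ ($m{\left(X,W \right)} = \left(W + X\right) + 5 = 5 + W + X$)
$V = -1$ ($V = \left(5 - 2 - 4\right) 1 = \left(-1\right) 1 = -1$)
$- 387 \left(298 + \left(-113 - 79\right) \left(71 + V\right)\right) = - 387 \left(298 + \left(-113 - 79\right) \left(71 - 1\right)\right) = - 387 \left(298 - 13440\right) = \left(-387\right) \left(-13142\right) = 5085954$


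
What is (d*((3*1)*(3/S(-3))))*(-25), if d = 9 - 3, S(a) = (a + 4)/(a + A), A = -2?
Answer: 6750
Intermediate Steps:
S(a) = (4 + a)/(-2 + a) (S(a) = (a + 4)/(a - 2) = (4 + a)/(-2 + a))
d = 6
(d*((3*1)*(3/S(-3))))*(-25) = (6*((3*1)*(3/(((4 - 3)/(-2 - 3))))))*(-25) = (6*(3*(3/((1/(-5))))))*(-25) = (6*(3*(3/((-⅕*1)))))*(-25) = (6*(3*(3/(-⅕))))*(-25) = (6*(3*(3*(-5))))*(-25) = (6*(3*(-15)))*(-25) = (6*(-45))*(-25) = -270*(-25) = 6750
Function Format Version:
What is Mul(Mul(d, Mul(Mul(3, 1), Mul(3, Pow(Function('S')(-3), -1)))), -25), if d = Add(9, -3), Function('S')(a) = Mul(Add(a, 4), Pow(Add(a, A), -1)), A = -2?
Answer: 6750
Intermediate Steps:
Function('S')(a) = Mul(Pow(Add(-2, a), -1), Add(4, a)) (Function('S')(a) = Mul(Add(a, 4), Pow(Add(a, -2), -1)) = Mul(Add(4, a), Pow(Add(-2, a), -1)) = Mul(Pow(Add(-2, a), -1), Add(4, a)))
d = 6
Mul(Mul(d, Mul(Mul(3, 1), Mul(3, Pow(Function('S')(-3), -1)))), -25) = Mul(Mul(6, Mul(Mul(3, 1), Mul(3, Pow(Mul(Pow(Add(-2, -3), -1), Add(4, -3)), -1)))), -25) = Mul(Mul(6, Mul(3, Mul(3, Pow(Mul(Pow(-5, -1), 1), -1)))), -25) = Mul(Mul(6, Mul(3, Mul(3, Pow(Mul(Rational(-1, 5), 1), -1)))), -25) = Mul(Mul(6, Mul(3, Mul(3, Pow(Rational(-1, 5), -1)))), -25) = Mul(Mul(6, Mul(3, Mul(3, -5))), -25) = Mul(Mul(6, Mul(3, -15)), -25) = Mul(Mul(6, -45), -25) = Mul(-270, -25) = 6750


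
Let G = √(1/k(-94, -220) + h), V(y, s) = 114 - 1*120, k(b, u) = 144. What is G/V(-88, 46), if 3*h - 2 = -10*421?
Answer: -I*√201983/72 ≈ -6.242*I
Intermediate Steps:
h = -4208/3 (h = ⅔ + (-10*421)/3 = ⅔ + (⅓)*(-4210) = ⅔ - 4210/3 = -4208/3 ≈ -1402.7)
V(y, s) = -6 (V(y, s) = 114 - 120 = -6)
G = I*√201983/12 (G = √(1/144 - 4208/3) = √(-201983/144) = I*√201983/12 ≈ 37.452*I)
G/V(-88, 46) = (I*√201983/12)/(-6) = (I*√201983/12)*(-⅙) = -I*√201983/72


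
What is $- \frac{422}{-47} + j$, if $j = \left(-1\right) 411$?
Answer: $- \frac{18895}{47} \approx -402.02$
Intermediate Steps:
$j = -411$
$- \frac{422}{-47} + j = - \frac{422}{-47} - 411 = \left(-422\right) \left(- \frac{1}{47}\right) - 411 = \frac{422}{47} - 411 = - \frac{18895}{47}$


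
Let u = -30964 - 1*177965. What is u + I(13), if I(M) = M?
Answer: -208916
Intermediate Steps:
u = -208929 (u = -30964 - 177965 = -208929)
u + I(13) = -208929 + 13 = -208916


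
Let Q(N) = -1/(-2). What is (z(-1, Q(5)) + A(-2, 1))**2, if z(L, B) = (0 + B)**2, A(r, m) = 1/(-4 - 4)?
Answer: 1/64 ≈ 0.015625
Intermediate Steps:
A(r, m) = -1/8 (A(r, m) = 1/(-8) = -1/8)
Q(N) = 1/2 (Q(N) = -1*(-1/2) = 1/2)
z(L, B) = B**2
(z(-1, Q(5)) + A(-2, 1))**2 = ((1/2)**2 - 1/8)**2 = (1/4 - 1/8)**2 = (1/8)**2 = 1/64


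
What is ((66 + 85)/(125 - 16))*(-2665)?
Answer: -402415/109 ≈ -3691.9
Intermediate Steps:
((66 + 85)/(125 - 16))*(-2665) = (151/109)*(-2665) = -402415/109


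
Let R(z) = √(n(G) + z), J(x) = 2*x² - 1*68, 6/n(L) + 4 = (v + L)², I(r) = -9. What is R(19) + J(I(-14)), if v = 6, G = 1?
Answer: 94 + √4305/15 ≈ 98.374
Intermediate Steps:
n(L) = 6/(-4 + (6 + L)²)
J(x) = -68 + 2*x² (J(x) = 2*x² - 68 = -68 + 2*x²)
R(z) = √(2/15 + z) (R(z) = √(6/(-4 + (6 + 1)²) + z) = √(6/(-4 + 7²) + z) = √(6/(-4 + 49) + z) = √(6/45 + z) = √(6*(1/45) + z) = √(2/15 + z))
R(19) + J(I(-14)) = √(30 + 225*19)/15 + (-68 + 2*(-9)²) = √(30 + 4275)/15 + (-68 + 2*81) = √4305/15 + (-68 + 162) = √4305/15 + 94 = 94 + √4305/15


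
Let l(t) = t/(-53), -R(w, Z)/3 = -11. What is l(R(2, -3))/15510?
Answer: -1/24910 ≈ -4.0145e-5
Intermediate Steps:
R(w, Z) = 33 (R(w, Z) = -3*(-11) = 33)
l(t) = -t/53 (l(t) = t*(-1/53) = -t/53)
l(R(2, -3))/15510 = -1/53*33/15510 = -33/53*1/15510 = -1/24910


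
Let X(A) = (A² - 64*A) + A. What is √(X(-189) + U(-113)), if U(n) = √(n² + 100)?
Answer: √(47628 + √12869) ≈ 218.50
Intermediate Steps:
X(A) = A² - 63*A
U(n) = √(100 + n²)
√(X(-189) + U(-113)) = √(-189*(-63 - 189) + √(100 + (-113)²)) = √(-189*(-252) + √(100 + 12769)) = √(47628 + √12869)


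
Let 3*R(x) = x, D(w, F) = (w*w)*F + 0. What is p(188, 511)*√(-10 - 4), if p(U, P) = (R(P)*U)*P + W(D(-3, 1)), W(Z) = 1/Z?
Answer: 147272245*I*√14/9 ≈ 6.1227e+7*I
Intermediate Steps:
D(w, F) = F*w² (D(w, F) = w²*F + 0 = F*w² + 0 = F*w²)
R(x) = x/3
p(U, P) = ⅑ + U*P²/3 (p(U, P) = ((P/3)*U)*P + 1/(1*(-3)²) = (P*U/3)*P + 1/(1*9) = U*P²/3 + 1/9 = U*P²/3 + ⅑ = ⅑ + U*P²/3)
p(188, 511)*√(-10 - 4) = (⅑ + (⅓)*188*511²)*√(-10 - 4) = (⅑ + (⅓)*188*261121)*√(-14) = (⅑ + 49090748/3)*(I*√14) = 147272245*(I*√14)/9 = 147272245*I*√14/9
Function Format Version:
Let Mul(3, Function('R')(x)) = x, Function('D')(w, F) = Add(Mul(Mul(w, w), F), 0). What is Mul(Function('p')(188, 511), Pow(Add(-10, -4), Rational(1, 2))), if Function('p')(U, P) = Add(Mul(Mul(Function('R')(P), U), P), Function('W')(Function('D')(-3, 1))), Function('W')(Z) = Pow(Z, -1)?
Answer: Mul(Rational(147272245, 9), I, Pow(14, Rational(1, 2))) ≈ Mul(6.1227e+7, I)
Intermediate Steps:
Function('D')(w, F) = Mul(F, Pow(w, 2)) (Function('D')(w, F) = Add(Mul(Pow(w, 2), F), 0) = Add(Mul(F, Pow(w, 2)), 0) = Mul(F, Pow(w, 2)))
Function('R')(x) = Mul(Rational(1, 3), x)
Function('p')(U, P) = Add(Rational(1, 9), Mul(Rational(1, 3), U, Pow(P, 2))) (Function('p')(U, P) = Add(Mul(Mul(Mul(Rational(1, 3), P), U), P), Pow(Mul(1, Pow(-3, 2)), -1)) = Add(Mul(Mul(Rational(1, 3), P, U), P), Pow(Mul(1, 9), -1)) = Add(Mul(Rational(1, 3), U, Pow(P, 2)), Pow(9, -1)) = Add(Mul(Rational(1, 3), U, Pow(P, 2)), Rational(1, 9)) = Add(Rational(1, 9), Mul(Rational(1, 3), U, Pow(P, 2))))
Mul(Function('p')(188, 511), Pow(Add(-10, -4), Rational(1, 2))) = Mul(Add(Rational(1, 9), Mul(Rational(1, 3), 188, Pow(511, 2))), Pow(Add(-10, -4), Rational(1, 2))) = Mul(Add(Rational(1, 9), Mul(Rational(1, 3), 188, 261121)), Pow(-14, Rational(1, 2))) = Mul(Add(Rational(1, 9), Rational(49090748, 3)), Mul(I, Pow(14, Rational(1, 2)))) = Mul(Rational(147272245, 9), Mul(I, Pow(14, Rational(1, 2)))) = Mul(Rational(147272245, 9), I, Pow(14, Rational(1, 2)))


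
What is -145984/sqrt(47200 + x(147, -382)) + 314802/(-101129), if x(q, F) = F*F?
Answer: -314802/101129 - 72992*sqrt(48281)/48281 ≈ -335.30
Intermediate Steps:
x(q, F) = F**2
-145984/sqrt(47200 + x(147, -382)) + 314802/(-101129) = -145984/sqrt(47200 + (-382)**2) + 314802/(-101129) = -145984/sqrt(47200 + 145924) + 314802*(-1/101129) = -145984*sqrt(48281)/96562 - 314802/101129 = -72992*sqrt(48281)/48281 - 314802/101129 = -314802/101129 - 72992*sqrt(48281)/48281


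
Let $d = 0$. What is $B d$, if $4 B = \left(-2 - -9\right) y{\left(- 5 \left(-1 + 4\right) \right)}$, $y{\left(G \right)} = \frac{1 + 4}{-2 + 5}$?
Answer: $0$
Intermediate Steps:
$y{\left(G \right)} = \frac{5}{3}$
$B = \frac{35}{12}$ ($B = \frac{\left(-2 - -9\right) \frac{5}{3}}{4} = \frac{\left(-2 + 9\right) \frac{5}{3}}{4} = \frac{7 \cdot \frac{5}{3}}{4} = \frac{1}{4} \cdot \frac{35}{3} = \frac{35}{12} \approx 2.9167$)
$B d = \frac{35}{12} \cdot 0 = 0$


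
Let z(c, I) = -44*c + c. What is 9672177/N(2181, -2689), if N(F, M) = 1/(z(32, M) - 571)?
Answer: -18831728619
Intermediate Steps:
z(c, I) = -43*c
N(F, M) = -1/1947 (N(F, M) = 1/(-43*32 - 571) = 1/(-1376 - 571) = 1/(-1947) = -1/1947)
9672177/N(2181, -2689) = 9672177/(-1/1947) = 9672177*(-1947) = -18831728619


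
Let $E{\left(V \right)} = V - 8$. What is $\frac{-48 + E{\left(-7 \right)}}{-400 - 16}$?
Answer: $\frac{63}{416} \approx 0.15144$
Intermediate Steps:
$E{\left(V \right)} = -8 + V$
$\frac{-48 + E{\left(-7 \right)}}{-400 - 16} = \frac{-48 - 15}{-400 - 16} = \frac{-48 - 15}{-416} = \left(-63\right) \left(- \frac{1}{416}\right) = \frac{63}{416}$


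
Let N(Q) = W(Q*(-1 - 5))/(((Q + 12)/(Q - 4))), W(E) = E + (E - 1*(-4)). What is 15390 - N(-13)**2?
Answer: -7383010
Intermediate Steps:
W(E) = 4 + 2*E (W(E) = E + (E + 4) = E + (4 + E) = 4 + 2*E)
N(Q) = (-4 + Q)*(4 - 12*Q)/(12 + Q) (N(Q) = (4 + 2*(Q*(-1 - 5)))/(((Q + 12)/(Q - 4))) = (4 + 2*(Q*(-6)))/(((12 + Q)/(-4 + Q))) = (4 + 2*(-6*Q))/(((12 + Q)/(-4 + Q))) = (4 - 12*Q)*((-4 + Q)/(12 + Q)) = (-4 + Q)*(4 - 12*Q)/(12 + Q))
15390 - N(-13)**2 = 15390 - (4*(1 - 3*(-13))*(-4 - 13)/(12 - 13))**2 = 15390 - (4*(1 + 39)*(-17)/(-1))**2 = 15390 - (4*(-1)*40*(-17))**2 = 15390 - 1*2720**2 = 15390 - 1*7398400 = 15390 - 7398400 = -7383010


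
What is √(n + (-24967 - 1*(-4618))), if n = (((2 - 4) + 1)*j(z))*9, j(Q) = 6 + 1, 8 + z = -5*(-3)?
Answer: 54*I*√7 ≈ 142.87*I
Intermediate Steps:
z = 7 (z = -8 - 5*(-3) = -8 + 15 = 7)
j(Q) = 7
n = -63 (n = (((2 - 4) + 1)*7)*9 = ((-2 + 1)*7)*9 = -1*7*9 = -7*9 = -63)
√(n + (-24967 - 1*(-4618))) = √(-63 + (-24967 - 1*(-4618))) = √(-63 + (-24967 + 4618)) = √(-63 - 20349) = √(-20412) = 54*I*√7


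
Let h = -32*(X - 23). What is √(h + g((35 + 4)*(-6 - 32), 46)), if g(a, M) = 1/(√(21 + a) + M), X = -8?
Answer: √((45633 + 992*I*√1461)/(46 + I*√1461)) ≈ 31.496 - 0.0002*I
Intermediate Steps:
h = 992 (h = -32*(-8 - 23) = -32*(-31) = 992)
g(a, M) = 1/(M + √(21 + a))
√(h + g((35 + 4)*(-6 - 32), 46)) = √(992 + 1/(46 + √(21 + (35 + 4)*(-6 - 32)))) = √(992 + 1/(46 + √(21 + 39*(-38)))) = √(992 + 1/(46 + √(21 - 1482))) = √(992 + 1/(46 + √(-1461))) = √(992 + 1/(46 + I*√1461))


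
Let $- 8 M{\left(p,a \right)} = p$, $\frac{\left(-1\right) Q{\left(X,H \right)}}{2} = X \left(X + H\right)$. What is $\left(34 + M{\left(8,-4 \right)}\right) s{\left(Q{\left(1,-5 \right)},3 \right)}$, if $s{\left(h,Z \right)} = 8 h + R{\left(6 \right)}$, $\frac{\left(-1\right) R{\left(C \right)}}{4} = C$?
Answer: $1320$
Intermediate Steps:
$R{\left(C \right)} = - 4 C$
$Q{\left(X,H \right)} = - 2 X \left(H + X\right)$ ($Q{\left(X,H \right)} = - 2 X \left(X + H\right) = - 2 X \left(H + X\right)$)
$M{\left(p,a \right)} = - \frac{p}{8}$
$s{\left(h,Z \right)} = -24 + 8 h$ ($s{\left(h,Z \right)} = 8 h - 24 = -24 + 8 h$)
$\left(34 + M{\left(8,-4 \right)}\right) s{\left(Q{\left(1,-5 \right)},3 \right)} = \left(34 - 1\right) \left(-24 + 8 \left(\left(-2\right) 1 \left(-5 + 1\right)\right)\right) = \left(34 - 1\right) \left(-24 + 8 \left(\left(-2\right) 1 \left(-4\right)\right)\right) = 33 \left(-24 + 8 \cdot 8\right) = 33 \left(-24 + 64\right) = 33 \cdot 40 = 1320$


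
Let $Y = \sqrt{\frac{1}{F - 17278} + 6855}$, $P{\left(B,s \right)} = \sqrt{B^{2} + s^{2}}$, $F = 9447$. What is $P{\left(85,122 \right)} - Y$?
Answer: $\sqrt{22109} - \frac{4 \sqrt{26273741114}}{7831} \approx 65.896$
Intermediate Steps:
$Y = \frac{4 \sqrt{26273741114}}{7831}$ ($Y = \sqrt{\frac{1}{9447 - 17278} + 6855} = \sqrt{\frac{1}{-7831} + 6855} = \sqrt{- \frac{1}{7831} + 6855} = \sqrt{\frac{53681504}{7831}} = \frac{4 \sqrt{26273741114}}{7831} \approx 82.795$)
$P{\left(85,122 \right)} - Y = \sqrt{85^{2} + 122^{2}} - \frac{4 \sqrt{26273741114}}{7831} = \sqrt{7225 + 14884} - \frac{4 \sqrt{26273741114}}{7831} = \sqrt{22109} - \frac{4 \sqrt{26273741114}}{7831}$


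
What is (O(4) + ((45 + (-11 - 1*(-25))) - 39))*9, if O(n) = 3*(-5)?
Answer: 45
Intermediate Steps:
O(n) = -15
(O(4) + ((45 + (-11 - 1*(-25))) - 39))*9 = (-15 + ((45 + (-11 - 1*(-25))) - 39))*9 = (-15 + ((45 + (-11 + 25)) - 39))*9 = (-15 + ((45 + 14) - 39))*9 = (-15 + (59 - 39))*9 = (-15 + 20)*9 = 5*9 = 45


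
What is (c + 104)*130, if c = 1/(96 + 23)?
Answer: 1609010/119 ≈ 13521.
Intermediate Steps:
c = 1/119 ≈ 0.0084034
(c + 104)*130 = (1/119 + 104)*130 = (12377/119)*130 = 1609010/119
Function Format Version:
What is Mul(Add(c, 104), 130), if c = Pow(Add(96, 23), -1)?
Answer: Rational(1609010, 119) ≈ 13521.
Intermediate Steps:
c = Rational(1, 119) (c = Pow(119, -1) = Rational(1, 119) ≈ 0.0084034)
Mul(Add(c, 104), 130) = Mul(Add(Rational(1, 119), 104), 130) = Mul(Rational(12377, 119), 130) = Rational(1609010, 119)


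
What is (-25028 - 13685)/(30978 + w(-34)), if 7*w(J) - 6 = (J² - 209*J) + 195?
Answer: -38713/32187 ≈ -1.2028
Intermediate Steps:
w(J) = 201/7 - 209*J/7 + J²/7 (w(J) = 6/7 + ((J² - 209*J) + 195)/7 = 6/7 + (195 + J² - 209*J)/7 = 6/7 + (195/7 - 209*J/7 + J²/7) = 201/7 - 209*J/7 + J²/7)
(-25028 - 13685)/(30978 + w(-34)) = (-25028 - 13685)/(30978 + (201/7 - 209/7*(-34) + (⅐)*(-34)²)) = -38713/(30978 + (201/7 + 7106/7 + (⅐)*1156)) = -38713/(30978 + (201/7 + 7106/7 + 1156/7)) = -38713/(30978 + 1209) = -38713/32187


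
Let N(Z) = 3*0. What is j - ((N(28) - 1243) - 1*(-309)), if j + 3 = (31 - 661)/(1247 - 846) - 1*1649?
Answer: -288548/401 ≈ -719.57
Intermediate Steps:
N(Z) = 0
j = -663082/401 (j = -3 + ((31 - 661)/(1247 - 846) - 1*1649) = -3 + (-630/401 - 1649) = -3 - 661879/401 = -663082/401 ≈ -1653.6)
j - ((N(28) - 1243) - 1*(-309)) = -663082/401 - ((0 - 1243) - 1*(-309)) = -663082/401 - (-1243 + 309) = -663082/401 - 1*(-934) = -663082/401 + 934 = -288548/401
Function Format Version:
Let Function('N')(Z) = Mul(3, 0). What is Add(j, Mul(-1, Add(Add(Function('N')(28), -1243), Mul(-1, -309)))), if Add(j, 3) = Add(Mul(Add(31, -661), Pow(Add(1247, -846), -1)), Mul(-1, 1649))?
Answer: Rational(-288548, 401) ≈ -719.57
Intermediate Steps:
Function('N')(Z) = 0
j = Rational(-663082, 401) (j = Add(-3, Add(Mul(Add(31, -661), Pow(Add(1247, -846), -1)), Mul(-1, 1649))) = Add(-3, Add(Mul(-630, Pow(401, -1)), -1649)) = Add(-3, Add(Mul(-630, Rational(1, 401)), -1649)) = Add(-3, Add(Rational(-630, 401), -1649)) = Add(-3, Rational(-661879, 401)) = Rational(-663082, 401) ≈ -1653.6)
Add(j, Mul(-1, Add(Add(Function('N')(28), -1243), Mul(-1, -309)))) = Add(Rational(-663082, 401), Mul(-1, Add(Add(0, -1243), Mul(-1, -309)))) = Add(Rational(-663082, 401), Mul(-1, Add(-1243, 309))) = Add(Rational(-663082, 401), Mul(-1, -934)) = Add(Rational(-663082, 401), 934) = Rational(-288548, 401)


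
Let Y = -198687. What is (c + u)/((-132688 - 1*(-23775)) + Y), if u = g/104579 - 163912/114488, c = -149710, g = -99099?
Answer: 22406404855491/46036340922440 ≈ 0.48671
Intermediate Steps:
u = -3560924920/1496630069 (u = -99099/104579 - 163912/114488 = -99099*1/104579 - 163912*1/114488 = -99099/104579 - 20489/14311 = -3560924920/1496630069 ≈ -2.3793)
(c + u)/((-132688 - 1*(-23775)) + Y) = (-149710 - 3560924920/1496630069)/((-132688 - 1*(-23775)) - 198687) = -224064048554910/(1496630069*((-132688 + 23775) - 198687)) = -224064048554910/(1496630069*(-108913 - 198687)) = -224064048554910/1496630069/(-307600) = -224064048554910/1496630069*(-1/307600) = 22406404855491/46036340922440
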